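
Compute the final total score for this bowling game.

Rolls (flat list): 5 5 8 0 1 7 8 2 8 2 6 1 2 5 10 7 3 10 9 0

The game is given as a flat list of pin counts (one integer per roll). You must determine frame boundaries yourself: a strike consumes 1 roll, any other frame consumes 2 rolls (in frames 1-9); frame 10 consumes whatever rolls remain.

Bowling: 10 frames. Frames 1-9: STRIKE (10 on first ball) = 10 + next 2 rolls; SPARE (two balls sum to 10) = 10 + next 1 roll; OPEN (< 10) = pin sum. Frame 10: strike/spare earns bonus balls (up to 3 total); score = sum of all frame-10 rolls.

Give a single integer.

Frame 1: SPARE (5+5=10). 10 + next roll (8) = 18. Cumulative: 18
Frame 2: OPEN (8+0=8). Cumulative: 26
Frame 3: OPEN (1+7=8). Cumulative: 34
Frame 4: SPARE (8+2=10). 10 + next roll (8) = 18. Cumulative: 52
Frame 5: SPARE (8+2=10). 10 + next roll (6) = 16. Cumulative: 68
Frame 6: OPEN (6+1=7). Cumulative: 75
Frame 7: OPEN (2+5=7). Cumulative: 82
Frame 8: STRIKE. 10 + next two rolls (7+3) = 20. Cumulative: 102
Frame 9: SPARE (7+3=10). 10 + next roll (10) = 20. Cumulative: 122
Frame 10: STRIKE. Sum of all frame-10 rolls (10+9+0) = 19. Cumulative: 141

Answer: 141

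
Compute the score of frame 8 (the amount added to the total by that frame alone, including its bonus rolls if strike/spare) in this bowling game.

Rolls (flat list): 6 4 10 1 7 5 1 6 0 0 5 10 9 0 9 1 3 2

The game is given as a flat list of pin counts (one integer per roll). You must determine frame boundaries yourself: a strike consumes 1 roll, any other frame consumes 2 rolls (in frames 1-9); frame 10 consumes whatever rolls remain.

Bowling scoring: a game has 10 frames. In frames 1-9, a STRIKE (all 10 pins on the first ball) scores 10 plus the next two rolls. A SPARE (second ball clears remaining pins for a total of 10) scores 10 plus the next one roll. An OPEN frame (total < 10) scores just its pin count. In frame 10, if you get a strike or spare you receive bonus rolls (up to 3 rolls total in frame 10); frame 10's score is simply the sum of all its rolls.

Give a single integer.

Frame 1: SPARE (6+4=10). 10 + next roll (10) = 20. Cumulative: 20
Frame 2: STRIKE. 10 + next two rolls (1+7) = 18. Cumulative: 38
Frame 3: OPEN (1+7=8). Cumulative: 46
Frame 4: OPEN (5+1=6). Cumulative: 52
Frame 5: OPEN (6+0=6). Cumulative: 58
Frame 6: OPEN (0+5=5). Cumulative: 63
Frame 7: STRIKE. 10 + next two rolls (9+0) = 19. Cumulative: 82
Frame 8: OPEN (9+0=9). Cumulative: 91
Frame 9: SPARE (9+1=10). 10 + next roll (3) = 13. Cumulative: 104
Frame 10: OPEN. Sum of all frame-10 rolls (3+2) = 5. Cumulative: 109

Answer: 9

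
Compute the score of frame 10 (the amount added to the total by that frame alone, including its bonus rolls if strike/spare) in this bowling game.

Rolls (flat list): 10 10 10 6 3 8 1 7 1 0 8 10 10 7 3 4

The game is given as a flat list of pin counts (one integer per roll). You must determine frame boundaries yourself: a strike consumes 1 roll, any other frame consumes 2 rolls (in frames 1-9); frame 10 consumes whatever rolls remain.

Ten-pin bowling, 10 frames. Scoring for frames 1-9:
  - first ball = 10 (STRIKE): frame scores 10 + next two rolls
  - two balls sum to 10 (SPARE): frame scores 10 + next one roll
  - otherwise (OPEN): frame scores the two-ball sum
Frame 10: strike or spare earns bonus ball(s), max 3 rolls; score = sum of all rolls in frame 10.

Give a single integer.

Answer: 14

Derivation:
Frame 1: STRIKE. 10 + next two rolls (10+10) = 30. Cumulative: 30
Frame 2: STRIKE. 10 + next two rolls (10+6) = 26. Cumulative: 56
Frame 3: STRIKE. 10 + next two rolls (6+3) = 19. Cumulative: 75
Frame 4: OPEN (6+3=9). Cumulative: 84
Frame 5: OPEN (8+1=9). Cumulative: 93
Frame 6: OPEN (7+1=8). Cumulative: 101
Frame 7: OPEN (0+8=8). Cumulative: 109
Frame 8: STRIKE. 10 + next two rolls (10+7) = 27. Cumulative: 136
Frame 9: STRIKE. 10 + next two rolls (7+3) = 20. Cumulative: 156
Frame 10: SPARE. Sum of all frame-10 rolls (7+3+4) = 14. Cumulative: 170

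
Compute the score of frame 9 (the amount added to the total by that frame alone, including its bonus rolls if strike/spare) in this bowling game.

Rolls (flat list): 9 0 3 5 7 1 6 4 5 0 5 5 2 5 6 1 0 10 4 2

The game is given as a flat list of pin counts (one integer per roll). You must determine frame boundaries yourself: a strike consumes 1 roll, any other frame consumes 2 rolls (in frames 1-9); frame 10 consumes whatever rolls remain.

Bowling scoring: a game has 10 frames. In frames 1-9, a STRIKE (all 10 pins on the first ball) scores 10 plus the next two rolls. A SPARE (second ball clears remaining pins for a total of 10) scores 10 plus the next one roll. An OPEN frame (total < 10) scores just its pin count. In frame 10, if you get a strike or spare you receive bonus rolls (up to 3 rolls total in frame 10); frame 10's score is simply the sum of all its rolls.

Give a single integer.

Answer: 14

Derivation:
Frame 1: OPEN (9+0=9). Cumulative: 9
Frame 2: OPEN (3+5=8). Cumulative: 17
Frame 3: OPEN (7+1=8). Cumulative: 25
Frame 4: SPARE (6+4=10). 10 + next roll (5) = 15. Cumulative: 40
Frame 5: OPEN (5+0=5). Cumulative: 45
Frame 6: SPARE (5+5=10). 10 + next roll (2) = 12. Cumulative: 57
Frame 7: OPEN (2+5=7). Cumulative: 64
Frame 8: OPEN (6+1=7). Cumulative: 71
Frame 9: SPARE (0+10=10). 10 + next roll (4) = 14. Cumulative: 85
Frame 10: OPEN. Sum of all frame-10 rolls (4+2) = 6. Cumulative: 91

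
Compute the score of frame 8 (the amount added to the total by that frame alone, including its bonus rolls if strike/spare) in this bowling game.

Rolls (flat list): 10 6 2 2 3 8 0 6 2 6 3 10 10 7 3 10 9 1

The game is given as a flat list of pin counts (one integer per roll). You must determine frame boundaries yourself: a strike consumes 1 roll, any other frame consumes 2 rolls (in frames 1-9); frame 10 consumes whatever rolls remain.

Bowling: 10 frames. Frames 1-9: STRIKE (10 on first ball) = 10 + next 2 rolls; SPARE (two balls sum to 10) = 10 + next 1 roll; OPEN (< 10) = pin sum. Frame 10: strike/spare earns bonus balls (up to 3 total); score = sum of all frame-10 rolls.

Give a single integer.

Frame 1: STRIKE. 10 + next two rolls (6+2) = 18. Cumulative: 18
Frame 2: OPEN (6+2=8). Cumulative: 26
Frame 3: OPEN (2+3=5). Cumulative: 31
Frame 4: OPEN (8+0=8). Cumulative: 39
Frame 5: OPEN (6+2=8). Cumulative: 47
Frame 6: OPEN (6+3=9). Cumulative: 56
Frame 7: STRIKE. 10 + next two rolls (10+7) = 27. Cumulative: 83
Frame 8: STRIKE. 10 + next two rolls (7+3) = 20. Cumulative: 103
Frame 9: SPARE (7+3=10). 10 + next roll (10) = 20. Cumulative: 123
Frame 10: STRIKE. Sum of all frame-10 rolls (10+9+1) = 20. Cumulative: 143

Answer: 20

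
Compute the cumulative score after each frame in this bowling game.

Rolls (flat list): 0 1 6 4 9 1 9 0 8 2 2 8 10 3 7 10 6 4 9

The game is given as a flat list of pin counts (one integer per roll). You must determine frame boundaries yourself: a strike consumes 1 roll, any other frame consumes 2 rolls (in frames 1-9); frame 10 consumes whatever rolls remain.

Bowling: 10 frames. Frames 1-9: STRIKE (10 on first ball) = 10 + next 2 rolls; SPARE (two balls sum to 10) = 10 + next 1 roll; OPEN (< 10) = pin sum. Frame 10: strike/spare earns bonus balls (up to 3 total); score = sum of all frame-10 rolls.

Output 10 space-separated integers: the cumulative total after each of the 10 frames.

Answer: 1 20 39 48 60 80 100 120 140 159

Derivation:
Frame 1: OPEN (0+1=1). Cumulative: 1
Frame 2: SPARE (6+4=10). 10 + next roll (9) = 19. Cumulative: 20
Frame 3: SPARE (9+1=10). 10 + next roll (9) = 19. Cumulative: 39
Frame 4: OPEN (9+0=9). Cumulative: 48
Frame 5: SPARE (8+2=10). 10 + next roll (2) = 12. Cumulative: 60
Frame 6: SPARE (2+8=10). 10 + next roll (10) = 20. Cumulative: 80
Frame 7: STRIKE. 10 + next two rolls (3+7) = 20. Cumulative: 100
Frame 8: SPARE (3+7=10). 10 + next roll (10) = 20. Cumulative: 120
Frame 9: STRIKE. 10 + next two rolls (6+4) = 20. Cumulative: 140
Frame 10: SPARE. Sum of all frame-10 rolls (6+4+9) = 19. Cumulative: 159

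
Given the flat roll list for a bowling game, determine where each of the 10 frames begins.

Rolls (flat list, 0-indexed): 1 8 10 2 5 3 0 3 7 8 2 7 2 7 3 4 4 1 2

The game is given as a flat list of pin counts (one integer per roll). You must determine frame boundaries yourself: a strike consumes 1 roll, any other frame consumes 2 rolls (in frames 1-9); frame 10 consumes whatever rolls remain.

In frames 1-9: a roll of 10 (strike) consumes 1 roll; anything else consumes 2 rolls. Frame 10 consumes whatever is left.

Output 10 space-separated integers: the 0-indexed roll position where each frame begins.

Answer: 0 2 3 5 7 9 11 13 15 17

Derivation:
Frame 1 starts at roll index 0: rolls=1,8 (sum=9), consumes 2 rolls
Frame 2 starts at roll index 2: roll=10 (strike), consumes 1 roll
Frame 3 starts at roll index 3: rolls=2,5 (sum=7), consumes 2 rolls
Frame 4 starts at roll index 5: rolls=3,0 (sum=3), consumes 2 rolls
Frame 5 starts at roll index 7: rolls=3,7 (sum=10), consumes 2 rolls
Frame 6 starts at roll index 9: rolls=8,2 (sum=10), consumes 2 rolls
Frame 7 starts at roll index 11: rolls=7,2 (sum=9), consumes 2 rolls
Frame 8 starts at roll index 13: rolls=7,3 (sum=10), consumes 2 rolls
Frame 9 starts at roll index 15: rolls=4,4 (sum=8), consumes 2 rolls
Frame 10 starts at roll index 17: 2 remaining rolls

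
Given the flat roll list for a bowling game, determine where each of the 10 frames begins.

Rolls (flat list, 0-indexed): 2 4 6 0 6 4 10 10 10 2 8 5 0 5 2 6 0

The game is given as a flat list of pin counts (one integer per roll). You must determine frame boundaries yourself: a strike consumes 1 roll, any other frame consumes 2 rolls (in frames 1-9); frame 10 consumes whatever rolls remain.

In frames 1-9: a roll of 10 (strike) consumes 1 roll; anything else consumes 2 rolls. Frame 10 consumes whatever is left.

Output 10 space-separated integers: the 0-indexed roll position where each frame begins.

Frame 1 starts at roll index 0: rolls=2,4 (sum=6), consumes 2 rolls
Frame 2 starts at roll index 2: rolls=6,0 (sum=6), consumes 2 rolls
Frame 3 starts at roll index 4: rolls=6,4 (sum=10), consumes 2 rolls
Frame 4 starts at roll index 6: roll=10 (strike), consumes 1 roll
Frame 5 starts at roll index 7: roll=10 (strike), consumes 1 roll
Frame 6 starts at roll index 8: roll=10 (strike), consumes 1 roll
Frame 7 starts at roll index 9: rolls=2,8 (sum=10), consumes 2 rolls
Frame 8 starts at roll index 11: rolls=5,0 (sum=5), consumes 2 rolls
Frame 9 starts at roll index 13: rolls=5,2 (sum=7), consumes 2 rolls
Frame 10 starts at roll index 15: 2 remaining rolls

Answer: 0 2 4 6 7 8 9 11 13 15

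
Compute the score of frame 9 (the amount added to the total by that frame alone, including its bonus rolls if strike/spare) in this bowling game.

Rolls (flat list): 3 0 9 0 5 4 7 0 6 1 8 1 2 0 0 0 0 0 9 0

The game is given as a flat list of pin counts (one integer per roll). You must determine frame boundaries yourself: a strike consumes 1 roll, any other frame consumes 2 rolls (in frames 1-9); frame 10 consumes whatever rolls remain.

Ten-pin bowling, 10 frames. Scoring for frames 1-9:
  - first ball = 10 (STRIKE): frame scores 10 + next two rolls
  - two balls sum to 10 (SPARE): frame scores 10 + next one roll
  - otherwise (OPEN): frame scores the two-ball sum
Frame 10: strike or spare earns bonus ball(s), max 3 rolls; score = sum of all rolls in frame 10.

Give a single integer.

Answer: 0

Derivation:
Frame 1: OPEN (3+0=3). Cumulative: 3
Frame 2: OPEN (9+0=9). Cumulative: 12
Frame 3: OPEN (5+4=9). Cumulative: 21
Frame 4: OPEN (7+0=7). Cumulative: 28
Frame 5: OPEN (6+1=7). Cumulative: 35
Frame 6: OPEN (8+1=9). Cumulative: 44
Frame 7: OPEN (2+0=2). Cumulative: 46
Frame 8: OPEN (0+0=0). Cumulative: 46
Frame 9: OPEN (0+0=0). Cumulative: 46
Frame 10: OPEN. Sum of all frame-10 rolls (9+0) = 9. Cumulative: 55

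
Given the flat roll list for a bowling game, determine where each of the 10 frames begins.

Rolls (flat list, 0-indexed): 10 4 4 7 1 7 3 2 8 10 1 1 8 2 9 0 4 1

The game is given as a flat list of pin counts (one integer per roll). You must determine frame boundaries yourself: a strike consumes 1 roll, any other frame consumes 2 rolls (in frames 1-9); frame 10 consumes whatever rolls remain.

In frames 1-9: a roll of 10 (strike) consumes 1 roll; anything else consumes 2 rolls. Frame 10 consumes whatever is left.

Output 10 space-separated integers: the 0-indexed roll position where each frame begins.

Answer: 0 1 3 5 7 9 10 12 14 16

Derivation:
Frame 1 starts at roll index 0: roll=10 (strike), consumes 1 roll
Frame 2 starts at roll index 1: rolls=4,4 (sum=8), consumes 2 rolls
Frame 3 starts at roll index 3: rolls=7,1 (sum=8), consumes 2 rolls
Frame 4 starts at roll index 5: rolls=7,3 (sum=10), consumes 2 rolls
Frame 5 starts at roll index 7: rolls=2,8 (sum=10), consumes 2 rolls
Frame 6 starts at roll index 9: roll=10 (strike), consumes 1 roll
Frame 7 starts at roll index 10: rolls=1,1 (sum=2), consumes 2 rolls
Frame 8 starts at roll index 12: rolls=8,2 (sum=10), consumes 2 rolls
Frame 9 starts at roll index 14: rolls=9,0 (sum=9), consumes 2 rolls
Frame 10 starts at roll index 16: 2 remaining rolls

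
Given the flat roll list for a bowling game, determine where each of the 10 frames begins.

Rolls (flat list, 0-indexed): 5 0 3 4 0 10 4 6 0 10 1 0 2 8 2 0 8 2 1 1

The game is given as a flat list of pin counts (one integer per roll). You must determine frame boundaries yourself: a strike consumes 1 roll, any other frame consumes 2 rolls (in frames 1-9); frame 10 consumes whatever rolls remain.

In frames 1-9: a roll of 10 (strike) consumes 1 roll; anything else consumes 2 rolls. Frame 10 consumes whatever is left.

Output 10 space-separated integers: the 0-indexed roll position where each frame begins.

Answer: 0 2 4 6 8 10 12 14 16 18

Derivation:
Frame 1 starts at roll index 0: rolls=5,0 (sum=5), consumes 2 rolls
Frame 2 starts at roll index 2: rolls=3,4 (sum=7), consumes 2 rolls
Frame 3 starts at roll index 4: rolls=0,10 (sum=10), consumes 2 rolls
Frame 4 starts at roll index 6: rolls=4,6 (sum=10), consumes 2 rolls
Frame 5 starts at roll index 8: rolls=0,10 (sum=10), consumes 2 rolls
Frame 6 starts at roll index 10: rolls=1,0 (sum=1), consumes 2 rolls
Frame 7 starts at roll index 12: rolls=2,8 (sum=10), consumes 2 rolls
Frame 8 starts at roll index 14: rolls=2,0 (sum=2), consumes 2 rolls
Frame 9 starts at roll index 16: rolls=8,2 (sum=10), consumes 2 rolls
Frame 10 starts at roll index 18: 2 remaining rolls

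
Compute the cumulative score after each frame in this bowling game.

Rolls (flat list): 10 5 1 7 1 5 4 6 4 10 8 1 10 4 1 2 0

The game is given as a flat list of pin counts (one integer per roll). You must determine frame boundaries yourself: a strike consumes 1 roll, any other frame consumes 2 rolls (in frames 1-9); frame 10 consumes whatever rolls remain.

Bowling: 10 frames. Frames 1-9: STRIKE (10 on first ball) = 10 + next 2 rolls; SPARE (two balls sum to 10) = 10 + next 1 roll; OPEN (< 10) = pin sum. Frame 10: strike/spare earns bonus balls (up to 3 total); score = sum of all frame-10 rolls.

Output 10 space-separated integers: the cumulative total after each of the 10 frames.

Answer: 16 22 30 39 59 78 87 102 107 109

Derivation:
Frame 1: STRIKE. 10 + next two rolls (5+1) = 16. Cumulative: 16
Frame 2: OPEN (5+1=6). Cumulative: 22
Frame 3: OPEN (7+1=8). Cumulative: 30
Frame 4: OPEN (5+4=9). Cumulative: 39
Frame 5: SPARE (6+4=10). 10 + next roll (10) = 20. Cumulative: 59
Frame 6: STRIKE. 10 + next two rolls (8+1) = 19. Cumulative: 78
Frame 7: OPEN (8+1=9). Cumulative: 87
Frame 8: STRIKE. 10 + next two rolls (4+1) = 15. Cumulative: 102
Frame 9: OPEN (4+1=5). Cumulative: 107
Frame 10: OPEN. Sum of all frame-10 rolls (2+0) = 2. Cumulative: 109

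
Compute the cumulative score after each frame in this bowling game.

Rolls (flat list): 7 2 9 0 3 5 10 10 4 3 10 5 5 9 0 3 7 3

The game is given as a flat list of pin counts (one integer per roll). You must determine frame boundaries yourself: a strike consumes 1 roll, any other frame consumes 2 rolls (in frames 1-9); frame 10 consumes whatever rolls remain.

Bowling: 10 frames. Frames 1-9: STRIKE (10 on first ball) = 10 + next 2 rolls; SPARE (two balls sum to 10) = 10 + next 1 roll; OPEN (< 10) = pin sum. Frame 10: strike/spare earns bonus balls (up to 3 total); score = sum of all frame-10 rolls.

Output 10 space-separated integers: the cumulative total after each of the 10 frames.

Frame 1: OPEN (7+2=9). Cumulative: 9
Frame 2: OPEN (9+0=9). Cumulative: 18
Frame 3: OPEN (3+5=8). Cumulative: 26
Frame 4: STRIKE. 10 + next two rolls (10+4) = 24. Cumulative: 50
Frame 5: STRIKE. 10 + next two rolls (4+3) = 17. Cumulative: 67
Frame 6: OPEN (4+3=7). Cumulative: 74
Frame 7: STRIKE. 10 + next two rolls (5+5) = 20. Cumulative: 94
Frame 8: SPARE (5+5=10). 10 + next roll (9) = 19. Cumulative: 113
Frame 9: OPEN (9+0=9). Cumulative: 122
Frame 10: SPARE. Sum of all frame-10 rolls (3+7+3) = 13. Cumulative: 135

Answer: 9 18 26 50 67 74 94 113 122 135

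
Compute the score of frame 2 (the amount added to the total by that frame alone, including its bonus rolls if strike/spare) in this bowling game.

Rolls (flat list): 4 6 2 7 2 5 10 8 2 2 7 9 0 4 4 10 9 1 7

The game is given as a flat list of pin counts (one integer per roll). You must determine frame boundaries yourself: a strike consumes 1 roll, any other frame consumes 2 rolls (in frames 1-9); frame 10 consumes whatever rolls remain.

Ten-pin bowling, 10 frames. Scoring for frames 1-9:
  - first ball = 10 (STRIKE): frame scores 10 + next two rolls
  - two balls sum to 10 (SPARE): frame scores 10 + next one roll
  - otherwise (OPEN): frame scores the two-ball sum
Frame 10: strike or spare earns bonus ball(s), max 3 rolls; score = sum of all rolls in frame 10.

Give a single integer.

Answer: 9

Derivation:
Frame 1: SPARE (4+6=10). 10 + next roll (2) = 12. Cumulative: 12
Frame 2: OPEN (2+7=9). Cumulative: 21
Frame 3: OPEN (2+5=7). Cumulative: 28
Frame 4: STRIKE. 10 + next two rolls (8+2) = 20. Cumulative: 48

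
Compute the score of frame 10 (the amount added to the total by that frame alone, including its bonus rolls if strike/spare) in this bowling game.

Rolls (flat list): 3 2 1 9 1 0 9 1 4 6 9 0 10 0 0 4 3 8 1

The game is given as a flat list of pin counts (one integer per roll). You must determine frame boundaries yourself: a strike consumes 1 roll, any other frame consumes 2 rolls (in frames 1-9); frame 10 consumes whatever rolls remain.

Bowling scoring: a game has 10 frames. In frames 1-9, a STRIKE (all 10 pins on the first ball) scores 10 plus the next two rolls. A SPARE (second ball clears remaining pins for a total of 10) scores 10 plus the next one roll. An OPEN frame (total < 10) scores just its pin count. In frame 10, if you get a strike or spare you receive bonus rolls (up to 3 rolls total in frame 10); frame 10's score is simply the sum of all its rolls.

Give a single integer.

Frame 1: OPEN (3+2=5). Cumulative: 5
Frame 2: SPARE (1+9=10). 10 + next roll (1) = 11. Cumulative: 16
Frame 3: OPEN (1+0=1). Cumulative: 17
Frame 4: SPARE (9+1=10). 10 + next roll (4) = 14. Cumulative: 31
Frame 5: SPARE (4+6=10). 10 + next roll (9) = 19. Cumulative: 50
Frame 6: OPEN (9+0=9). Cumulative: 59
Frame 7: STRIKE. 10 + next two rolls (0+0) = 10. Cumulative: 69
Frame 8: OPEN (0+0=0). Cumulative: 69
Frame 9: OPEN (4+3=7). Cumulative: 76
Frame 10: OPEN. Sum of all frame-10 rolls (8+1) = 9. Cumulative: 85

Answer: 9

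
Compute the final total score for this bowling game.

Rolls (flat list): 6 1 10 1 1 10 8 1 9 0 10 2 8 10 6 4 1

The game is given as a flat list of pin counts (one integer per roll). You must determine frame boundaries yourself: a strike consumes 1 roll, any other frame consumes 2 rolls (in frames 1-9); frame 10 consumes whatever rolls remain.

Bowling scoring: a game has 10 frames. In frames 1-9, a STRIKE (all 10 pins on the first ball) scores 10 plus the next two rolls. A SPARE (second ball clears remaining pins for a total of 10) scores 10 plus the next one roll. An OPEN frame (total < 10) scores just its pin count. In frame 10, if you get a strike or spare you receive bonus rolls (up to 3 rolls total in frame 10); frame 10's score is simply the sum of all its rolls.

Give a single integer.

Answer: 129

Derivation:
Frame 1: OPEN (6+1=7). Cumulative: 7
Frame 2: STRIKE. 10 + next two rolls (1+1) = 12. Cumulative: 19
Frame 3: OPEN (1+1=2). Cumulative: 21
Frame 4: STRIKE. 10 + next two rolls (8+1) = 19. Cumulative: 40
Frame 5: OPEN (8+1=9). Cumulative: 49
Frame 6: OPEN (9+0=9). Cumulative: 58
Frame 7: STRIKE. 10 + next two rolls (2+8) = 20. Cumulative: 78
Frame 8: SPARE (2+8=10). 10 + next roll (10) = 20. Cumulative: 98
Frame 9: STRIKE. 10 + next two rolls (6+4) = 20. Cumulative: 118
Frame 10: SPARE. Sum of all frame-10 rolls (6+4+1) = 11. Cumulative: 129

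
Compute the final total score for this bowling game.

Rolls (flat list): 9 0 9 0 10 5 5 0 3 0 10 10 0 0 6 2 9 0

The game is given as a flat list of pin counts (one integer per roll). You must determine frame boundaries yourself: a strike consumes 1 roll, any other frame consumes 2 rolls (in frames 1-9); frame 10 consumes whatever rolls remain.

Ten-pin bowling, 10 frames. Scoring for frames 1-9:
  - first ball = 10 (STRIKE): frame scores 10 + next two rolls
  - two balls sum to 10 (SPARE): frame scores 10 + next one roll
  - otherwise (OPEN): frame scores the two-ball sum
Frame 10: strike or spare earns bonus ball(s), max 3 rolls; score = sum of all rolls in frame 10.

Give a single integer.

Frame 1: OPEN (9+0=9). Cumulative: 9
Frame 2: OPEN (9+0=9). Cumulative: 18
Frame 3: STRIKE. 10 + next two rolls (5+5) = 20. Cumulative: 38
Frame 4: SPARE (5+5=10). 10 + next roll (0) = 10. Cumulative: 48
Frame 5: OPEN (0+3=3). Cumulative: 51
Frame 6: SPARE (0+10=10). 10 + next roll (10) = 20. Cumulative: 71
Frame 7: STRIKE. 10 + next two rolls (0+0) = 10. Cumulative: 81
Frame 8: OPEN (0+0=0). Cumulative: 81
Frame 9: OPEN (6+2=8). Cumulative: 89
Frame 10: OPEN. Sum of all frame-10 rolls (9+0) = 9. Cumulative: 98

Answer: 98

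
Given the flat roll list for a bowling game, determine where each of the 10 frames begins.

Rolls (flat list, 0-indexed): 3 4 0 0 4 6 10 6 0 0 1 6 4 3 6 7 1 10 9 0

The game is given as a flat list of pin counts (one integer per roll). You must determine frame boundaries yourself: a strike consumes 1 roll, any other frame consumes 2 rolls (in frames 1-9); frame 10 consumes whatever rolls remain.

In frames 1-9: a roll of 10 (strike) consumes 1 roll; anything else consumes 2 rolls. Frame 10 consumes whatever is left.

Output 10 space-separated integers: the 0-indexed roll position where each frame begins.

Frame 1 starts at roll index 0: rolls=3,4 (sum=7), consumes 2 rolls
Frame 2 starts at roll index 2: rolls=0,0 (sum=0), consumes 2 rolls
Frame 3 starts at roll index 4: rolls=4,6 (sum=10), consumes 2 rolls
Frame 4 starts at roll index 6: roll=10 (strike), consumes 1 roll
Frame 5 starts at roll index 7: rolls=6,0 (sum=6), consumes 2 rolls
Frame 6 starts at roll index 9: rolls=0,1 (sum=1), consumes 2 rolls
Frame 7 starts at roll index 11: rolls=6,4 (sum=10), consumes 2 rolls
Frame 8 starts at roll index 13: rolls=3,6 (sum=9), consumes 2 rolls
Frame 9 starts at roll index 15: rolls=7,1 (sum=8), consumes 2 rolls
Frame 10 starts at roll index 17: 3 remaining rolls

Answer: 0 2 4 6 7 9 11 13 15 17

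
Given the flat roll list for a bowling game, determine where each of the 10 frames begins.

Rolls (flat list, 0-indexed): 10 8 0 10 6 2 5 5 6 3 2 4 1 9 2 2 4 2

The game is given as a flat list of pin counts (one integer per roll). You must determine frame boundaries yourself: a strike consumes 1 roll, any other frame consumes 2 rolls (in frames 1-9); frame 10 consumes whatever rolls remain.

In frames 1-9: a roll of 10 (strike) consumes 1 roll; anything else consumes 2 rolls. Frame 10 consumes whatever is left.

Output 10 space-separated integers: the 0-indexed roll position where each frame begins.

Frame 1 starts at roll index 0: roll=10 (strike), consumes 1 roll
Frame 2 starts at roll index 1: rolls=8,0 (sum=8), consumes 2 rolls
Frame 3 starts at roll index 3: roll=10 (strike), consumes 1 roll
Frame 4 starts at roll index 4: rolls=6,2 (sum=8), consumes 2 rolls
Frame 5 starts at roll index 6: rolls=5,5 (sum=10), consumes 2 rolls
Frame 6 starts at roll index 8: rolls=6,3 (sum=9), consumes 2 rolls
Frame 7 starts at roll index 10: rolls=2,4 (sum=6), consumes 2 rolls
Frame 8 starts at roll index 12: rolls=1,9 (sum=10), consumes 2 rolls
Frame 9 starts at roll index 14: rolls=2,2 (sum=4), consumes 2 rolls
Frame 10 starts at roll index 16: 2 remaining rolls

Answer: 0 1 3 4 6 8 10 12 14 16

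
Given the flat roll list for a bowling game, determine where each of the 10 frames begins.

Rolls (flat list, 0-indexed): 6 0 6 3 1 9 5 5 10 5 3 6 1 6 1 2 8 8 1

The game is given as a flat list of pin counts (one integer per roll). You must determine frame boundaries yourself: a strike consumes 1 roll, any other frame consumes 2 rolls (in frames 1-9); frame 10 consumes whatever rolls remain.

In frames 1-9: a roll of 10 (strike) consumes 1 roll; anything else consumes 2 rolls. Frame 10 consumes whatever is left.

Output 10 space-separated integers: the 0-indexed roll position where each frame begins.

Frame 1 starts at roll index 0: rolls=6,0 (sum=6), consumes 2 rolls
Frame 2 starts at roll index 2: rolls=6,3 (sum=9), consumes 2 rolls
Frame 3 starts at roll index 4: rolls=1,9 (sum=10), consumes 2 rolls
Frame 4 starts at roll index 6: rolls=5,5 (sum=10), consumes 2 rolls
Frame 5 starts at roll index 8: roll=10 (strike), consumes 1 roll
Frame 6 starts at roll index 9: rolls=5,3 (sum=8), consumes 2 rolls
Frame 7 starts at roll index 11: rolls=6,1 (sum=7), consumes 2 rolls
Frame 8 starts at roll index 13: rolls=6,1 (sum=7), consumes 2 rolls
Frame 9 starts at roll index 15: rolls=2,8 (sum=10), consumes 2 rolls
Frame 10 starts at roll index 17: 2 remaining rolls

Answer: 0 2 4 6 8 9 11 13 15 17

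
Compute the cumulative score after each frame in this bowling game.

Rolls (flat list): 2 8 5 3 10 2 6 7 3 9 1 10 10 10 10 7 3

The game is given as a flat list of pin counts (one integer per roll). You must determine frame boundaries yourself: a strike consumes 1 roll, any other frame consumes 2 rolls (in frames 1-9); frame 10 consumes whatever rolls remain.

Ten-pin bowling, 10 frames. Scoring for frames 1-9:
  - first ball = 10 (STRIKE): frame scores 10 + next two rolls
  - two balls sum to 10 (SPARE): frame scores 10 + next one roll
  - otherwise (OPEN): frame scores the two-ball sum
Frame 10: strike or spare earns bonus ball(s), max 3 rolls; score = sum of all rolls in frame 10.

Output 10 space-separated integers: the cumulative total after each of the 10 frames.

Answer: 15 23 41 49 68 88 118 148 175 195

Derivation:
Frame 1: SPARE (2+8=10). 10 + next roll (5) = 15. Cumulative: 15
Frame 2: OPEN (5+3=8). Cumulative: 23
Frame 3: STRIKE. 10 + next two rolls (2+6) = 18. Cumulative: 41
Frame 4: OPEN (2+6=8). Cumulative: 49
Frame 5: SPARE (7+3=10). 10 + next roll (9) = 19. Cumulative: 68
Frame 6: SPARE (9+1=10). 10 + next roll (10) = 20. Cumulative: 88
Frame 7: STRIKE. 10 + next two rolls (10+10) = 30. Cumulative: 118
Frame 8: STRIKE. 10 + next two rolls (10+10) = 30. Cumulative: 148
Frame 9: STRIKE. 10 + next two rolls (10+7) = 27. Cumulative: 175
Frame 10: STRIKE. Sum of all frame-10 rolls (10+7+3) = 20. Cumulative: 195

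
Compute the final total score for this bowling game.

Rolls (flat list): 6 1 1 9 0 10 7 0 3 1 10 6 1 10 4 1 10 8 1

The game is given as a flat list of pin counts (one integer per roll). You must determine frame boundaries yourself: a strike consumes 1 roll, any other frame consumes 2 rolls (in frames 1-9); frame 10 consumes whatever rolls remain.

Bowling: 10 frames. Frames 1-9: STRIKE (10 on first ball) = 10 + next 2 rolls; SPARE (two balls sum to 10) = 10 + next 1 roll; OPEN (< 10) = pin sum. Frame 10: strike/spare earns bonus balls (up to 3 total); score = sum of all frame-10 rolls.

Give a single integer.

Answer: 108

Derivation:
Frame 1: OPEN (6+1=7). Cumulative: 7
Frame 2: SPARE (1+9=10). 10 + next roll (0) = 10. Cumulative: 17
Frame 3: SPARE (0+10=10). 10 + next roll (7) = 17. Cumulative: 34
Frame 4: OPEN (7+0=7). Cumulative: 41
Frame 5: OPEN (3+1=4). Cumulative: 45
Frame 6: STRIKE. 10 + next two rolls (6+1) = 17. Cumulative: 62
Frame 7: OPEN (6+1=7). Cumulative: 69
Frame 8: STRIKE. 10 + next two rolls (4+1) = 15. Cumulative: 84
Frame 9: OPEN (4+1=5). Cumulative: 89
Frame 10: STRIKE. Sum of all frame-10 rolls (10+8+1) = 19. Cumulative: 108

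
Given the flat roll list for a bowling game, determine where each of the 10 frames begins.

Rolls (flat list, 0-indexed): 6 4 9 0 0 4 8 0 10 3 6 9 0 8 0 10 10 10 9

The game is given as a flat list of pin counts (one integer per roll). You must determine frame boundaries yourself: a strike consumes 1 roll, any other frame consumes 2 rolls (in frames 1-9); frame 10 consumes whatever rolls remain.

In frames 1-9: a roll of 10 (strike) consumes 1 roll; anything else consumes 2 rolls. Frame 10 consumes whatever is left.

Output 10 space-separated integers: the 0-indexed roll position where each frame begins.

Frame 1 starts at roll index 0: rolls=6,4 (sum=10), consumes 2 rolls
Frame 2 starts at roll index 2: rolls=9,0 (sum=9), consumes 2 rolls
Frame 3 starts at roll index 4: rolls=0,4 (sum=4), consumes 2 rolls
Frame 4 starts at roll index 6: rolls=8,0 (sum=8), consumes 2 rolls
Frame 5 starts at roll index 8: roll=10 (strike), consumes 1 roll
Frame 6 starts at roll index 9: rolls=3,6 (sum=9), consumes 2 rolls
Frame 7 starts at roll index 11: rolls=9,0 (sum=9), consumes 2 rolls
Frame 8 starts at roll index 13: rolls=8,0 (sum=8), consumes 2 rolls
Frame 9 starts at roll index 15: roll=10 (strike), consumes 1 roll
Frame 10 starts at roll index 16: 3 remaining rolls

Answer: 0 2 4 6 8 9 11 13 15 16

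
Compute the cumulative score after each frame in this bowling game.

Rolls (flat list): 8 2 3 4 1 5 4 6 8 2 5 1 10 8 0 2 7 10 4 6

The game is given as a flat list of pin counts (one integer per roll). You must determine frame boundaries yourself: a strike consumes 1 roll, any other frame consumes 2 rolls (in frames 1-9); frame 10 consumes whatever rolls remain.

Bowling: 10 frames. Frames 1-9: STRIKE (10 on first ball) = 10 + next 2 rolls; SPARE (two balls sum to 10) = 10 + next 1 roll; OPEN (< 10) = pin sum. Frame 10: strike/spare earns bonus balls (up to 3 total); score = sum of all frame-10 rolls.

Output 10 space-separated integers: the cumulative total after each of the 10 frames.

Answer: 13 20 26 44 59 65 83 91 100 120

Derivation:
Frame 1: SPARE (8+2=10). 10 + next roll (3) = 13. Cumulative: 13
Frame 2: OPEN (3+4=7). Cumulative: 20
Frame 3: OPEN (1+5=6). Cumulative: 26
Frame 4: SPARE (4+6=10). 10 + next roll (8) = 18. Cumulative: 44
Frame 5: SPARE (8+2=10). 10 + next roll (5) = 15. Cumulative: 59
Frame 6: OPEN (5+1=6). Cumulative: 65
Frame 7: STRIKE. 10 + next two rolls (8+0) = 18. Cumulative: 83
Frame 8: OPEN (8+0=8). Cumulative: 91
Frame 9: OPEN (2+7=9). Cumulative: 100
Frame 10: STRIKE. Sum of all frame-10 rolls (10+4+6) = 20. Cumulative: 120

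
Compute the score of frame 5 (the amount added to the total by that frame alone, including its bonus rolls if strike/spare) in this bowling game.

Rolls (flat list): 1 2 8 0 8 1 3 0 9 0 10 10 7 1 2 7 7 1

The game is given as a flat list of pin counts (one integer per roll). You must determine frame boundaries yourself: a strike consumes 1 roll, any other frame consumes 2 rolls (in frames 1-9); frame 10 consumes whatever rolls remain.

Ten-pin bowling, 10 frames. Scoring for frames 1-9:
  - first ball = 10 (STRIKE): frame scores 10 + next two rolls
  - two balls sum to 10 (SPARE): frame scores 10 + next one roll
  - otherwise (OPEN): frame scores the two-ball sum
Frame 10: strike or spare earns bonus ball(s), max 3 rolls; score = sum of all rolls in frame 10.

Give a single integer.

Answer: 9

Derivation:
Frame 1: OPEN (1+2=3). Cumulative: 3
Frame 2: OPEN (8+0=8). Cumulative: 11
Frame 3: OPEN (8+1=9). Cumulative: 20
Frame 4: OPEN (3+0=3). Cumulative: 23
Frame 5: OPEN (9+0=9). Cumulative: 32
Frame 6: STRIKE. 10 + next two rolls (10+7) = 27. Cumulative: 59
Frame 7: STRIKE. 10 + next two rolls (7+1) = 18. Cumulative: 77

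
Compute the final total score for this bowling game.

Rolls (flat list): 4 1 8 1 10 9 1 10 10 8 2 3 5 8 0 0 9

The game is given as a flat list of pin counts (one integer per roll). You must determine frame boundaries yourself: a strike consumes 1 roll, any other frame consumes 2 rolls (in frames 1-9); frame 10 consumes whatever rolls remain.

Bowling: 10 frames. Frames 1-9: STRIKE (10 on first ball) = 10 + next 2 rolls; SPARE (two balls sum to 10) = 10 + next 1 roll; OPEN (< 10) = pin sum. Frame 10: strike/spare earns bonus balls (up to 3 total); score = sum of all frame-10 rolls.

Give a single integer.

Answer: 140

Derivation:
Frame 1: OPEN (4+1=5). Cumulative: 5
Frame 2: OPEN (8+1=9). Cumulative: 14
Frame 3: STRIKE. 10 + next two rolls (9+1) = 20. Cumulative: 34
Frame 4: SPARE (9+1=10). 10 + next roll (10) = 20. Cumulative: 54
Frame 5: STRIKE. 10 + next two rolls (10+8) = 28. Cumulative: 82
Frame 6: STRIKE. 10 + next two rolls (8+2) = 20. Cumulative: 102
Frame 7: SPARE (8+2=10). 10 + next roll (3) = 13. Cumulative: 115
Frame 8: OPEN (3+5=8). Cumulative: 123
Frame 9: OPEN (8+0=8). Cumulative: 131
Frame 10: OPEN. Sum of all frame-10 rolls (0+9) = 9. Cumulative: 140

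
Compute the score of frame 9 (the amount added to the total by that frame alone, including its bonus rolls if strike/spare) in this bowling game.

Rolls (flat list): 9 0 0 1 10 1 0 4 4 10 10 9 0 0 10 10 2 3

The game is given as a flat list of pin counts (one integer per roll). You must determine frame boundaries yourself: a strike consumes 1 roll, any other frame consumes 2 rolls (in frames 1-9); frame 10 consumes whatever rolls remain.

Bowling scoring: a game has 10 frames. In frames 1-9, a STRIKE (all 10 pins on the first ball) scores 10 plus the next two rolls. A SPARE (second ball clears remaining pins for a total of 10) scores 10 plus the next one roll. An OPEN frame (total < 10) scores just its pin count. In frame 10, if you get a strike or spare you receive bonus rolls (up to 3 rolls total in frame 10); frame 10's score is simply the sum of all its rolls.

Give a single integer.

Answer: 20

Derivation:
Frame 1: OPEN (9+0=9). Cumulative: 9
Frame 2: OPEN (0+1=1). Cumulative: 10
Frame 3: STRIKE. 10 + next two rolls (1+0) = 11. Cumulative: 21
Frame 4: OPEN (1+0=1). Cumulative: 22
Frame 5: OPEN (4+4=8). Cumulative: 30
Frame 6: STRIKE. 10 + next two rolls (10+9) = 29. Cumulative: 59
Frame 7: STRIKE. 10 + next two rolls (9+0) = 19. Cumulative: 78
Frame 8: OPEN (9+0=9). Cumulative: 87
Frame 9: SPARE (0+10=10). 10 + next roll (10) = 20. Cumulative: 107
Frame 10: STRIKE. Sum of all frame-10 rolls (10+2+3) = 15. Cumulative: 122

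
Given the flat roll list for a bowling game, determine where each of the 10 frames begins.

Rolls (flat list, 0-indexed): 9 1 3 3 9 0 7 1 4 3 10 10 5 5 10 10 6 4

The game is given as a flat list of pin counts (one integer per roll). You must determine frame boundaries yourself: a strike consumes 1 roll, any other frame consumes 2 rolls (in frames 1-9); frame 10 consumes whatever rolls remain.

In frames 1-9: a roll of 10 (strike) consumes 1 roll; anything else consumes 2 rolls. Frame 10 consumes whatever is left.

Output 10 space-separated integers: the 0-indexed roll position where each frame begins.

Answer: 0 2 4 6 8 10 11 12 14 15

Derivation:
Frame 1 starts at roll index 0: rolls=9,1 (sum=10), consumes 2 rolls
Frame 2 starts at roll index 2: rolls=3,3 (sum=6), consumes 2 rolls
Frame 3 starts at roll index 4: rolls=9,0 (sum=9), consumes 2 rolls
Frame 4 starts at roll index 6: rolls=7,1 (sum=8), consumes 2 rolls
Frame 5 starts at roll index 8: rolls=4,3 (sum=7), consumes 2 rolls
Frame 6 starts at roll index 10: roll=10 (strike), consumes 1 roll
Frame 7 starts at roll index 11: roll=10 (strike), consumes 1 roll
Frame 8 starts at roll index 12: rolls=5,5 (sum=10), consumes 2 rolls
Frame 9 starts at roll index 14: roll=10 (strike), consumes 1 roll
Frame 10 starts at roll index 15: 3 remaining rolls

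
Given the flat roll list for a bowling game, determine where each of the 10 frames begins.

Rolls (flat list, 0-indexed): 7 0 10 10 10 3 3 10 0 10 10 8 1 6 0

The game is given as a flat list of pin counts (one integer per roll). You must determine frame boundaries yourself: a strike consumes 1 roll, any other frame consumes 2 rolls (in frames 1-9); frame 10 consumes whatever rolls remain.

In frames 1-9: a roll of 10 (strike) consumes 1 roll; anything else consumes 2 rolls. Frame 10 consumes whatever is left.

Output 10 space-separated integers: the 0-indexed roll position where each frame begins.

Frame 1 starts at roll index 0: rolls=7,0 (sum=7), consumes 2 rolls
Frame 2 starts at roll index 2: roll=10 (strike), consumes 1 roll
Frame 3 starts at roll index 3: roll=10 (strike), consumes 1 roll
Frame 4 starts at roll index 4: roll=10 (strike), consumes 1 roll
Frame 5 starts at roll index 5: rolls=3,3 (sum=6), consumes 2 rolls
Frame 6 starts at roll index 7: roll=10 (strike), consumes 1 roll
Frame 7 starts at roll index 8: rolls=0,10 (sum=10), consumes 2 rolls
Frame 8 starts at roll index 10: roll=10 (strike), consumes 1 roll
Frame 9 starts at roll index 11: rolls=8,1 (sum=9), consumes 2 rolls
Frame 10 starts at roll index 13: 2 remaining rolls

Answer: 0 2 3 4 5 7 8 10 11 13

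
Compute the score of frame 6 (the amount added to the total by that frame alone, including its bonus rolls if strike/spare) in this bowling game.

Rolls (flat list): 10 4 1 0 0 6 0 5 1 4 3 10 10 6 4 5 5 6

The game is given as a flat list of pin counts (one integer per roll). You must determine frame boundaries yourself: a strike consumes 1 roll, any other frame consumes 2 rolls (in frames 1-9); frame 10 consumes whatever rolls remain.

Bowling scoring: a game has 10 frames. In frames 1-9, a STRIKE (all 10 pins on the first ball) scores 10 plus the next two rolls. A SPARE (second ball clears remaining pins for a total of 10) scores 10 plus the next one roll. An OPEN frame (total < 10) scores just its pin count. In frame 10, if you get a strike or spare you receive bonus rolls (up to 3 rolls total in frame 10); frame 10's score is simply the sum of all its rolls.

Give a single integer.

Answer: 7

Derivation:
Frame 1: STRIKE. 10 + next two rolls (4+1) = 15. Cumulative: 15
Frame 2: OPEN (4+1=5). Cumulative: 20
Frame 3: OPEN (0+0=0). Cumulative: 20
Frame 4: OPEN (6+0=6). Cumulative: 26
Frame 5: OPEN (5+1=6). Cumulative: 32
Frame 6: OPEN (4+3=7). Cumulative: 39
Frame 7: STRIKE. 10 + next two rolls (10+6) = 26. Cumulative: 65
Frame 8: STRIKE. 10 + next two rolls (6+4) = 20. Cumulative: 85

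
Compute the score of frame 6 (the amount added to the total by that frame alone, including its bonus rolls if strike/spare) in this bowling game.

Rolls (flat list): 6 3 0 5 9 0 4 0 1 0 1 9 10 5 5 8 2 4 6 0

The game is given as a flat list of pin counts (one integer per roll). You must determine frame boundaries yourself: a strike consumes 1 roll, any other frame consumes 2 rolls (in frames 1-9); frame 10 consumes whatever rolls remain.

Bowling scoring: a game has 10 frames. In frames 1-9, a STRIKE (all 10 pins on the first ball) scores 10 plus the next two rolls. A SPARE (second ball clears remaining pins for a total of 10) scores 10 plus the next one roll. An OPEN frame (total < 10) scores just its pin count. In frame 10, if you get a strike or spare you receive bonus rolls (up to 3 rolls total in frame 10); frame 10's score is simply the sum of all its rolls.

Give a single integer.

Answer: 20

Derivation:
Frame 1: OPEN (6+3=9). Cumulative: 9
Frame 2: OPEN (0+5=5). Cumulative: 14
Frame 3: OPEN (9+0=9). Cumulative: 23
Frame 4: OPEN (4+0=4). Cumulative: 27
Frame 5: OPEN (1+0=1). Cumulative: 28
Frame 6: SPARE (1+9=10). 10 + next roll (10) = 20. Cumulative: 48
Frame 7: STRIKE. 10 + next two rolls (5+5) = 20. Cumulative: 68
Frame 8: SPARE (5+5=10). 10 + next roll (8) = 18. Cumulative: 86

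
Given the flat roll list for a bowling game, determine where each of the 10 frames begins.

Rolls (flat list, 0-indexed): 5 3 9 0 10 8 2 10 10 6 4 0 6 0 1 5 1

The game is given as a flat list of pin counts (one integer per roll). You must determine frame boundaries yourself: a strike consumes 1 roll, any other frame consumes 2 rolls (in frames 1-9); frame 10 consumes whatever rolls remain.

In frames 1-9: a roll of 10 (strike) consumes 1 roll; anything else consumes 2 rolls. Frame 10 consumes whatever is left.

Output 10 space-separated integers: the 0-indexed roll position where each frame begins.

Answer: 0 2 4 5 7 8 9 11 13 15

Derivation:
Frame 1 starts at roll index 0: rolls=5,3 (sum=8), consumes 2 rolls
Frame 2 starts at roll index 2: rolls=9,0 (sum=9), consumes 2 rolls
Frame 3 starts at roll index 4: roll=10 (strike), consumes 1 roll
Frame 4 starts at roll index 5: rolls=8,2 (sum=10), consumes 2 rolls
Frame 5 starts at roll index 7: roll=10 (strike), consumes 1 roll
Frame 6 starts at roll index 8: roll=10 (strike), consumes 1 roll
Frame 7 starts at roll index 9: rolls=6,4 (sum=10), consumes 2 rolls
Frame 8 starts at roll index 11: rolls=0,6 (sum=6), consumes 2 rolls
Frame 9 starts at roll index 13: rolls=0,1 (sum=1), consumes 2 rolls
Frame 10 starts at roll index 15: 2 remaining rolls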